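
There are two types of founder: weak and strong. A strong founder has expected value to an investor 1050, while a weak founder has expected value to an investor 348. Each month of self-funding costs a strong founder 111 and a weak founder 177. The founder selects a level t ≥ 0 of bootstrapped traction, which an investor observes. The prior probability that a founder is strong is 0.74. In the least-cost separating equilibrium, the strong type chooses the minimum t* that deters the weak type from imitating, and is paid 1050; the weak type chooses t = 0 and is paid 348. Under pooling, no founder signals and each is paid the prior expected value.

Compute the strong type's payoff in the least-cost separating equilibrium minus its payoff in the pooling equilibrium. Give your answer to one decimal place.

Least-cost separating signal: t* solves 348 = 1050 − 177·t*, so t* = (1050 − 348)/177 ≈ 3.9661.
Strong type's separating payoff: 1050 − 111 × t* = 1050 − 111 × (1050 − 348)/177 = 1050 − 77922/177 ≈ 609.763.
Pooling payoff: 0.74 × 1050 + 0.26 × 348 = 867.48.
Difference: 609.763 − 867.48 = -257.717, i.e. -257.7 to one decimal place.
The strong type would prefer the pooling outcome.

-257.7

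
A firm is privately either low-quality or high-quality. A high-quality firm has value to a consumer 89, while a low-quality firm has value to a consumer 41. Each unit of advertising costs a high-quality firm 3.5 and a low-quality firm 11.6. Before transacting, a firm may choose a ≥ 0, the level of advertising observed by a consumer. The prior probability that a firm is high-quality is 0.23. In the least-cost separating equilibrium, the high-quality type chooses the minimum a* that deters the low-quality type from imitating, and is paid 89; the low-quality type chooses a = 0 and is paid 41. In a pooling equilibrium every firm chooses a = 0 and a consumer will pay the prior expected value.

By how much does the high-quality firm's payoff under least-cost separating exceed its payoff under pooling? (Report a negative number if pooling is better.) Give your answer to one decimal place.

22.5

Least-cost separating signal: a* solves 41 = 89 − 11.6·a*, so a* = (89 − 41)/11.6 ≈ 4.1379.
High-quality type's separating payoff: 89 − 3.5 × a* = 89 − 3.5 × (89 − 41)/11.6 = 89 − 168/11.6 ≈ 74.517.
Pooling payoff: 0.23 × 89 + 0.77 × 41 = 52.04.
Difference: 74.517 − 52.04 = 22.477, i.e. 22.5 to one decimal place.
The high-quality type prefers to separate.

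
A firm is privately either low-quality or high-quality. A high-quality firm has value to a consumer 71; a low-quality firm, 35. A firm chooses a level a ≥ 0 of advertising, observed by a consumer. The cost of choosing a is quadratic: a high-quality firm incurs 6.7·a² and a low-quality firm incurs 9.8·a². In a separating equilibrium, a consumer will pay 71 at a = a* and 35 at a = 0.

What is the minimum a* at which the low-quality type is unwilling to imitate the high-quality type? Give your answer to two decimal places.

The low-quality type at a = 0 receives 35; imitating at a* yields 71 − 9.8·a*².
Indifference: 35 = 71 − 9.8·a*², so a*² = (71 − 35) / 9.8 ≈ 3.6735.
a* = √3.6735 ≈ 1.92.

1.92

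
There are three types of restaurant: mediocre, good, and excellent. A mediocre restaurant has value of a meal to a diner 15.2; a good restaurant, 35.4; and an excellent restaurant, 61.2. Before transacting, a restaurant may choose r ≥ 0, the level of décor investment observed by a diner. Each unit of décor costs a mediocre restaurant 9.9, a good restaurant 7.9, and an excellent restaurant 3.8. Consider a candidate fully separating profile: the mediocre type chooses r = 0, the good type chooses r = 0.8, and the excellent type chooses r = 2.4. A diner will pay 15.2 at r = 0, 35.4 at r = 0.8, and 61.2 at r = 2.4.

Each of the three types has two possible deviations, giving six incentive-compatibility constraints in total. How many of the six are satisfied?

3

Excellent (own payoff 61.2 − 3.8×2.4 = 52.08): to r=0 gives 15.2 → no gain ✓; to r=0.8 gives 35.4 − 3.8×0.8 = 32.36 → no gain ✓.
Mediocre (own payoff 15.2): to r=0.8 gives 35.4 − 9.9×0.8 = 27.48 → profitable ✗; to r=2.4 gives 61.2 − 9.9×2.4 = 37.44 → profitable ✗.
Good (own payoff 35.4 − 7.9×0.8 = 29.08): to r=0 gives 15.2 → no gain ✓; to r=2.4 gives 61.2 − 7.9×2.4 = 42.24 → profitable ✗.
3 of the 6 constraints hold; not an equilibrium.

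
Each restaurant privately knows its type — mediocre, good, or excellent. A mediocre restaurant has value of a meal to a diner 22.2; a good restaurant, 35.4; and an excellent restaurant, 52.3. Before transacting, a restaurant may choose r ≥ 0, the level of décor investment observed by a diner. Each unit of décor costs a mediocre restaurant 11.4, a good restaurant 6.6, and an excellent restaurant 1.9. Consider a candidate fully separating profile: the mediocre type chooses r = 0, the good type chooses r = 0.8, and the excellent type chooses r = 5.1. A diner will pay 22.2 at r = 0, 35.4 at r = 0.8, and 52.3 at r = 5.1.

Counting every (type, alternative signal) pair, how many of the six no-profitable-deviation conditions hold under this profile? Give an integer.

Mediocre (own payoff 22.2): to r=0.8 gives 35.4 − 11.4×0.8 = 26.28 → profitable ✗; to r=5.1 gives 52.3 − 11.4×5.1 = -5.84 → no gain ✓.
Excellent (own payoff 52.3 − 1.9×5.1 = 42.61): to r=0 gives 22.2 → no gain ✓; to r=0.8 gives 35.4 − 1.9×0.8 = 33.88 → no gain ✓.
Good (own payoff 35.4 − 6.6×0.8 = 30.12): to r=0 gives 22.2 → no gain ✓; to r=5.1 gives 52.3 − 6.6×5.1 = 18.64 → no gain ✓.
5 of the 6 constraints hold; not an equilibrium.

5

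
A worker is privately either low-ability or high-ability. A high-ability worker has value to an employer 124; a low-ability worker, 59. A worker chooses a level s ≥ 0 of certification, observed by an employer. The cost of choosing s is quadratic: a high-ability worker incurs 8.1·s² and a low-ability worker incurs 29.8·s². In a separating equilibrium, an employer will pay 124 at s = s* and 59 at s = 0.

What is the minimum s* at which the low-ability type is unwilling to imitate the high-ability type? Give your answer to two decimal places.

1.48

The low-ability type at s = 0 receives 59; imitating at s* yields 124 − 29.8·s*².
Indifference: 59 = 124 − 29.8·s*², so s*² = (124 − 59) / 29.8 ≈ 2.1812.
s* = √2.1812 ≈ 1.48.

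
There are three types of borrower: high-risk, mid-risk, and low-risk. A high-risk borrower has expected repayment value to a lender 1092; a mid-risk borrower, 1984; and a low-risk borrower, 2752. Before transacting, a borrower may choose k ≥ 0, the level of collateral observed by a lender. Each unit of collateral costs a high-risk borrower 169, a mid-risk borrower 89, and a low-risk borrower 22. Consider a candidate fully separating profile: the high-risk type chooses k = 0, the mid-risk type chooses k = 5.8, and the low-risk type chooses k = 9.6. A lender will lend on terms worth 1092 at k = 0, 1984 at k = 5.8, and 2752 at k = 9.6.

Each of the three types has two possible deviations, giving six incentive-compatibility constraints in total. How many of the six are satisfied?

4

High-risk (own payoff 1092): to k=5.8 gives 1984 − 169×5.8 = 1003.8 → no gain ✓; to k=9.6 gives 2752 − 169×9.6 = 1129.6 → profitable ✗.
Mid-risk (own payoff 1984 − 89×5.8 = 1467.8): to k=0 gives 1092 → no gain ✓; to k=9.6 gives 2752 − 89×9.6 = 1897.6 → profitable ✗.
Low-risk (own payoff 2752 − 22×9.6 = 2540.8): to k=0 gives 1092 → no gain ✓; to k=5.8 gives 1984 − 22×5.8 = 1856.4 → no gain ✓.
4 of the 6 constraints hold; not an equilibrium.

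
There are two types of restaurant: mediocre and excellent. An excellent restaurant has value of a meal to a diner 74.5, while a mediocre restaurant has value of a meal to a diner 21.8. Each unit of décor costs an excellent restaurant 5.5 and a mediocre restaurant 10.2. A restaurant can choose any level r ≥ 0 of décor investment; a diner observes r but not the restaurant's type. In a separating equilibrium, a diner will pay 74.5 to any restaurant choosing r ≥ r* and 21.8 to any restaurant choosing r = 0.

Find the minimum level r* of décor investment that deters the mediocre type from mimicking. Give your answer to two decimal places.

A mediocre restaurant choosing r = 0 receives 21.8.
Imitating at r* instead would pay 74.5 at cost 10.2·r*, netting 74.5 − 10.2·r*.
Indifference: 21.8 = 74.5 − 10.2·r*, so r* = (74.5 − 21.8) / 10.2 ≈ 5.17.
At r* the mediocre type's incentive constraint just binds; the excellent type strictly prefers r* since its per-unit cost is lower.

5.17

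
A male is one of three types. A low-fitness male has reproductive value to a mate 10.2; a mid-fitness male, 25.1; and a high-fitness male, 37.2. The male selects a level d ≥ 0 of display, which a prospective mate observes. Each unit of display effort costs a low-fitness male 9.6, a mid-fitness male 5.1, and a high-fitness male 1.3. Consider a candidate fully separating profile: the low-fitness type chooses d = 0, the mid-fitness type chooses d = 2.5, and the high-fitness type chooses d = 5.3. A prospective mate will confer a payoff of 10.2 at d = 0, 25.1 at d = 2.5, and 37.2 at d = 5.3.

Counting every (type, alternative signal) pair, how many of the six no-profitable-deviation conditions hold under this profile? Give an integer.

6

Low-fitness (own payoff 10.2): to d=2.5 gives 25.1 − 9.6×2.5 = 1.1 → no gain ✓; to d=5.3 gives 37.2 − 9.6×5.3 = -13.68 → no gain ✓.
High-fitness (own payoff 37.2 − 1.3×5.3 = 30.31): to d=0 gives 10.2 → no gain ✓; to d=2.5 gives 25.1 − 1.3×2.5 = 21.85 → no gain ✓.
Mid-fitness (own payoff 25.1 − 5.1×2.5 = 12.35): to d=0 gives 10.2 → no gain ✓; to d=5.3 gives 37.2 − 5.1×5.3 = 10.17 → no gain ✓.
6 of the 6 constraints hold; this profile is a separating equilibrium.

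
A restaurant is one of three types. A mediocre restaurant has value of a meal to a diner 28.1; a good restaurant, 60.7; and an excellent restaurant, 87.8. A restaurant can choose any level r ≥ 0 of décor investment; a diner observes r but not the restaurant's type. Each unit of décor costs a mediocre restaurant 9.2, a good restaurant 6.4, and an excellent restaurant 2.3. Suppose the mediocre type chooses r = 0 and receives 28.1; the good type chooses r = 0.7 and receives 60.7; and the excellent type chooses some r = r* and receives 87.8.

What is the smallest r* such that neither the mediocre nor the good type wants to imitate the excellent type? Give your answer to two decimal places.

6.49

Mediocre type (on-path payoff 28.1) won't mimic when 28.1 ≥ 87.8 − 9.2·r*, i.e. r* ≥ 6.49.
Good type (on-path payoff 60.7 − 6.4×0.7 = 56.22) won't mimic when 56.22 ≥ 87.8 − 6.4·r*, i.e. r* ≥ 4.93.
Both must hold, so r* = max(6.49, 4.93) = 6.49. The mediocre type's constraint binds.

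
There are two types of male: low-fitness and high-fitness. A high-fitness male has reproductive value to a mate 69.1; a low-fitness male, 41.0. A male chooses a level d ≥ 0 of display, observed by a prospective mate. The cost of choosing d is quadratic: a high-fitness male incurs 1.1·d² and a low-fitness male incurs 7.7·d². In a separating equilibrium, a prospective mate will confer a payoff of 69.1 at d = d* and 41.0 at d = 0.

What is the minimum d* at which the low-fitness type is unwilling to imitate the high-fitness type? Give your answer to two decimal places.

1.91

The low-fitness type at d = 0 receives 41.0; imitating at d* yields 69.1 − 7.7·d*².
Indifference: 41.0 = 69.1 − 7.7·d*², so d*² = (69.1 − 41.0) / 7.7 ≈ 3.6494.
d* = √3.6494 ≈ 1.91.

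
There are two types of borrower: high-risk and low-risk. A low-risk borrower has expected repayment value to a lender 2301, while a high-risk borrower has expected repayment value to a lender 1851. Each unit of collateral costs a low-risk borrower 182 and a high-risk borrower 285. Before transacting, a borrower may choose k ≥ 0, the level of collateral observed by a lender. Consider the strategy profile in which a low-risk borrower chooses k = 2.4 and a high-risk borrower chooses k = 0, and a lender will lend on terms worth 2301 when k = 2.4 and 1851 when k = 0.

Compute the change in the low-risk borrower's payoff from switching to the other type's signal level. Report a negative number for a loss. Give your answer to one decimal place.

-13.2

Playing k = 2.4 the low-risk borrower receives 2301 − 182 × 2.4 = 1864.2.
Deviating to k = 0 yields 1851 instead.
Gain from deviating: 1851 − 1864.2 = -13.2.
The gain is negative, so the low-risk type's incentive-compatibility constraint is satisfied.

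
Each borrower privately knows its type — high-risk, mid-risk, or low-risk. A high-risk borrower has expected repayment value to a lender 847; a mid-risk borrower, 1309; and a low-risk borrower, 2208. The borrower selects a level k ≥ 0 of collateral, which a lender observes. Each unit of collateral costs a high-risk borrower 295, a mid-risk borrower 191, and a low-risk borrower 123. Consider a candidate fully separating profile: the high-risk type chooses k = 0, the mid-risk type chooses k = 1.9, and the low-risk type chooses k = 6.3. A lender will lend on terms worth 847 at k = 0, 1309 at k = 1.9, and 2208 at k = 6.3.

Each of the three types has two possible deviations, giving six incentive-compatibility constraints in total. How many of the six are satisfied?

5

High-risk (own payoff 847): to k=1.9 gives 1309 − 295×1.9 = 748.5 → no gain ✓; to k=6.3 gives 2208 − 295×6.3 = 349.5 → no gain ✓.
Mid-risk (own payoff 1309 − 191×1.9 = 946.1): to k=0 gives 847 → no gain ✓; to k=6.3 gives 2208 − 191×6.3 = 1004.7 → profitable ✗.
Low-risk (own payoff 2208 − 123×6.3 = 1433.1): to k=0 gives 847 → no gain ✓; to k=1.9 gives 1309 − 123×1.9 = 1075.3 → no gain ✓.
5 of the 6 constraints hold; not an equilibrium.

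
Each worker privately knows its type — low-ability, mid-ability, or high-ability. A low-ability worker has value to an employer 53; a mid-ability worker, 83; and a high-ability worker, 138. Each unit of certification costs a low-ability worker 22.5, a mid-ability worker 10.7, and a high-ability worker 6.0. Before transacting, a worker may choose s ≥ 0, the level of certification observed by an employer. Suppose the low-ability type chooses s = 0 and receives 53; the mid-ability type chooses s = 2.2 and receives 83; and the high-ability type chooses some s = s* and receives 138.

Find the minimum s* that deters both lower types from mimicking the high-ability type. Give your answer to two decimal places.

Mid-ability type (on-path payoff 83 − 10.7×2.2 = 59.46) won't mimic when 59.46 ≥ 138 − 10.7·s*, i.e. s* ≥ 7.34.
Low-ability type (on-path payoff 53) won't mimic when 53 ≥ 138 − 22.5·s*, i.e. s* ≥ 3.78.
Both must hold, so s* = max(3.78, 7.34) = 7.34. The mid-ability type's constraint binds.

7.34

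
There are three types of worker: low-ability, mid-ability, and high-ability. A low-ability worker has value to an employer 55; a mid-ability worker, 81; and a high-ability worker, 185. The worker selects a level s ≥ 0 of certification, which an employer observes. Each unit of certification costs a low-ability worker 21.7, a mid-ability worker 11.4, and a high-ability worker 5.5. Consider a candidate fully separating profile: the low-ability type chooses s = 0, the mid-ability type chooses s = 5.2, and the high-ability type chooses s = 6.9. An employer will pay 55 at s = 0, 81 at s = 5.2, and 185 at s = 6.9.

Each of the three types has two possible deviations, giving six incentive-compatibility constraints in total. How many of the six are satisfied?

4

High-ability (own payoff 185 − 5.5×6.9 = 147.05): to s=0 gives 55 → no gain ✓; to s=5.2 gives 81 − 5.5×5.2 = 52.4 → no gain ✓.
Low-ability (own payoff 55): to s=5.2 gives 81 − 21.7×5.2 = -31.84 → no gain ✓; to s=6.9 gives 185 − 21.7×6.9 = 35.27 → no gain ✓.
Mid-ability (own payoff 81 − 11.4×5.2 = 21.72): to s=0 gives 55 → profitable ✗; to s=6.9 gives 185 − 11.4×6.9 = 106.34 → profitable ✗.
4 of the 6 constraints hold; not an equilibrium.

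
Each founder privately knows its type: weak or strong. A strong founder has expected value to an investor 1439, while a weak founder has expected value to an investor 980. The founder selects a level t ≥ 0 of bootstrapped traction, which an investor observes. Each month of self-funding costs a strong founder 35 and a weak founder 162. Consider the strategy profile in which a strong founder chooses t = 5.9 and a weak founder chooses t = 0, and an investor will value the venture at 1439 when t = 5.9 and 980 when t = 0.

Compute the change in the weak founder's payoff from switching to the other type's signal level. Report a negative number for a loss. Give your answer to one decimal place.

Playing t = 0 the weak founder receives 980.
Deviating to t = 5.9 brings payment 1439 at cost 162 × 5.9 = 955.8, netting 483.2.
Gain from deviating: 483.2 − 980 = -496.8.
The gain is negative, so the weak type's incentive-compatibility constraint is satisfied.

-496.8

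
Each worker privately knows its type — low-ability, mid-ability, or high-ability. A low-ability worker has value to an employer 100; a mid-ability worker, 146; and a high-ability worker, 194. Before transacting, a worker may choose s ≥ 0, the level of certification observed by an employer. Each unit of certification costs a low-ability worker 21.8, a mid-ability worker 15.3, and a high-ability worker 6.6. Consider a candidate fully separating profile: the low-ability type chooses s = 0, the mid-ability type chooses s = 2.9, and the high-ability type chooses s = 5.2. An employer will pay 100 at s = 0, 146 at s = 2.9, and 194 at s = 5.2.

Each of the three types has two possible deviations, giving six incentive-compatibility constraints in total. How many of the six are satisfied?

5

High-ability (own payoff 194 − 6.6×5.2 = 159.68): to s=0 gives 100 → no gain ✓; to s=2.9 gives 146 − 6.6×2.9 = 126.86 → no gain ✓.
Low-ability (own payoff 100): to s=2.9 gives 146 − 21.8×2.9 = 82.78 → no gain ✓; to s=5.2 gives 194 − 21.8×5.2 = 80.64 → no gain ✓.
Mid-ability (own payoff 146 − 15.3×2.9 = 101.63): to s=0 gives 100 → no gain ✓; to s=5.2 gives 194 − 15.3×5.2 = 114.44 → profitable ✗.
5 of the 6 constraints hold; not an equilibrium.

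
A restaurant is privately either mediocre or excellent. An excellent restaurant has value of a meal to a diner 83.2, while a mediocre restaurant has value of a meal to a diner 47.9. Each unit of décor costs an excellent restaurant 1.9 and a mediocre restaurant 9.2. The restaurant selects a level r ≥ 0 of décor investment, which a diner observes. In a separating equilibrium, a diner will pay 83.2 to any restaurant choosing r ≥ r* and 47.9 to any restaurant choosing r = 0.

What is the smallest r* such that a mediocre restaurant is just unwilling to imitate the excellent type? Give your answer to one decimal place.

A mediocre restaurant choosing r = 0 receives 47.9.
Imitating at r* instead would pay 83.2 at cost 9.2·r*, netting 83.2 − 9.2·r*.
Indifference: 47.9 = 83.2 − 9.2·r*, so r* = (83.2 − 47.9) / 9.2 ≈ 3.8.
This is the mediocre type's binding incentive-compatibility constraint; any r ≥ 3.8 sustains separation on that side.

3.8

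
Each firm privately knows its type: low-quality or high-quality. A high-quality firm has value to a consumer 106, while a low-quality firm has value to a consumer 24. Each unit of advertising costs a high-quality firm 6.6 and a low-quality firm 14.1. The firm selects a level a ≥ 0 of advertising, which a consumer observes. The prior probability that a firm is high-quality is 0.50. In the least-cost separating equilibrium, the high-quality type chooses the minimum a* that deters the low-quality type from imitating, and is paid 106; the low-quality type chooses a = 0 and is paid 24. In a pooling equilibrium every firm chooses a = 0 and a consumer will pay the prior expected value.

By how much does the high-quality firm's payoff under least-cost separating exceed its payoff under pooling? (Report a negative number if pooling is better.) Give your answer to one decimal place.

2.6

Least-cost separating signal: a* solves 24 = 106 − 14.1·a*, so a* = (106 − 24)/14.1 ≈ 5.8156.
High-quality type's separating payoff: 106 − 6.6 × a* = 106 − 6.6 × (106 − 24)/14.1 = 106 − 541.2/14.1 ≈ 67.617.
Pooling payoff: 0.50 × 106 + 0.50 × 24 = 65.
Difference: 67.617 − 65 = 2.617, i.e. 2.6 to one decimal place.
The high-quality type prefers to separate.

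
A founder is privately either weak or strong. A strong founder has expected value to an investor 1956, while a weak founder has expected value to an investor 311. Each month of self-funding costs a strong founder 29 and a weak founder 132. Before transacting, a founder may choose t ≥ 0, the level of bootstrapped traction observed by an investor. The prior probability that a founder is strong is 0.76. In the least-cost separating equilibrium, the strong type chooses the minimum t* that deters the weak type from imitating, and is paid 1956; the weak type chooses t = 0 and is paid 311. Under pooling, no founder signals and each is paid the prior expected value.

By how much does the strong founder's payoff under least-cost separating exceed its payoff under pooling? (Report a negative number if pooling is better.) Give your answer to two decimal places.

Least-cost separating signal: t* solves 311 = 1956 − 132·t*, so t* = (1956 − 311)/132 ≈ 12.4621.
Strong type's separating payoff: 1956 − 29 × t* = 1956 − 29 × (1956 − 311)/132 = 1956 − 47705/132 ≈ 1594.5985.
Pooling payoff: 0.76 × 1956 + 0.24 × 311 = 1561.2.
Difference: 1594.5985 − 1561.2 = 33.3985, i.e. 33.40 to two decimal places.
The strong type prefers to separate.

33.40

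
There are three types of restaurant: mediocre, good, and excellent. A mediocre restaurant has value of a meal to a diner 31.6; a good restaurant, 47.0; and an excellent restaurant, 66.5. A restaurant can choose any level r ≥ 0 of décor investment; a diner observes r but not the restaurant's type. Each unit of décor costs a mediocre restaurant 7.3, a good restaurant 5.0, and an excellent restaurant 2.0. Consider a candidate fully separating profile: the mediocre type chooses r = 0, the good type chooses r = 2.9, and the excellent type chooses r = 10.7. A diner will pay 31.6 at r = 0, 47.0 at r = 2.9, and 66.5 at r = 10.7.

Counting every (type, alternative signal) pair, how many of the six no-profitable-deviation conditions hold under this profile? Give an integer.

6

Excellent (own payoff 66.5 − 2.0×10.7 = 45.1): to r=0 gives 31.6 → no gain ✓; to r=2.9 gives 47.0 − 2.0×2.9 = 41.2 → no gain ✓.
Good (own payoff 47.0 − 5.0×2.9 = 32.5): to r=0 gives 31.6 → no gain ✓; to r=10.7 gives 66.5 − 5.0×10.7 = 13 → no gain ✓.
Mediocre (own payoff 31.6): to r=2.9 gives 47.0 − 7.3×2.9 = 25.83 → no gain ✓; to r=10.7 gives 66.5 − 7.3×10.7 = -11.61 → no gain ✓.
6 of the 6 constraints hold; this profile is a separating equilibrium.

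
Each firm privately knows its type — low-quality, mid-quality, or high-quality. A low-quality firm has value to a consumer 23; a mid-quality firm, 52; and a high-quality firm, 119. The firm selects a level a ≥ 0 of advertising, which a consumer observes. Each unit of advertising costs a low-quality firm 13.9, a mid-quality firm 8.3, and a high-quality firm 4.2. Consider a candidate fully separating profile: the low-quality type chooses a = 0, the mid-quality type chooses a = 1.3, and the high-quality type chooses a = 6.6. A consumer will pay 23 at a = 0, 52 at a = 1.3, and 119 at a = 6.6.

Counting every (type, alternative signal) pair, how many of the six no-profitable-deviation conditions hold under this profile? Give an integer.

3

Low-quality (own payoff 23): to a=1.3 gives 52 − 13.9×1.3 = 33.93 → profitable ✗; to a=6.6 gives 119 − 13.9×6.6 = 27.26 → profitable ✗.
High-quality (own payoff 119 − 4.2×6.6 = 91.28): to a=0 gives 23 → no gain ✓; to a=1.3 gives 52 − 4.2×1.3 = 46.54 → no gain ✓.
Mid-quality (own payoff 52 − 8.3×1.3 = 41.21): to a=0 gives 23 → no gain ✓; to a=6.6 gives 119 − 8.3×6.6 = 64.22 → profitable ✗.
3 of the 6 constraints hold; not an equilibrium.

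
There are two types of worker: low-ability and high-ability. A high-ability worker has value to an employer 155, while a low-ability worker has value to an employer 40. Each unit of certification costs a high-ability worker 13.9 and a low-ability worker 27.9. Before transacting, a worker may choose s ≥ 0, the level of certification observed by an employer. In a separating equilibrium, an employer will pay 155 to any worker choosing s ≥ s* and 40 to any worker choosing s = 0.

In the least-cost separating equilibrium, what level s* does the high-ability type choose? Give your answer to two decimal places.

A low-ability worker choosing s = 0 receives 40.
Imitating at s* instead would pay 155 at cost 27.9·s*, netting 155 − 27.9·s*.
Indifference: 40 = 155 − 27.9·s*, so s* = (155 − 40) / 27.9 ≈ 4.12.
At s* the low-ability type's incentive constraint just binds; the high-ability type strictly prefers s* since its per-unit cost is lower.

4.12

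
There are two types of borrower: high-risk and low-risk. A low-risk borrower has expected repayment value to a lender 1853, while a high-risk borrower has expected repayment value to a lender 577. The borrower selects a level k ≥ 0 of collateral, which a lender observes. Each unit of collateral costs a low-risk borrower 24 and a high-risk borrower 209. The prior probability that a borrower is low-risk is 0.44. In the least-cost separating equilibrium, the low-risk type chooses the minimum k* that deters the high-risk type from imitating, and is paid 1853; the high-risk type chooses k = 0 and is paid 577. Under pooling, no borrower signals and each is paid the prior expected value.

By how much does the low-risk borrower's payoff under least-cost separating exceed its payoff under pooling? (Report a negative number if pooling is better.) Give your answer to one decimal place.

Least-cost separating signal: k* solves 577 = 1853 − 209·k*, so k* = (1853 − 577)/209 ≈ 6.1053.
Low-risk type's separating payoff: 1853 − 24 × k* = 1853 − 24 × (1853 − 577)/209 = 1853 − 30624/209 ≈ 1706.474.
Pooling payoff: 0.44 × 1853 + 0.56 × 577 = 1138.44.
Difference: 1706.474 − 1138.44 = 568.034, i.e. 568.0 to one decimal place.
The low-risk type prefers to separate.

568.0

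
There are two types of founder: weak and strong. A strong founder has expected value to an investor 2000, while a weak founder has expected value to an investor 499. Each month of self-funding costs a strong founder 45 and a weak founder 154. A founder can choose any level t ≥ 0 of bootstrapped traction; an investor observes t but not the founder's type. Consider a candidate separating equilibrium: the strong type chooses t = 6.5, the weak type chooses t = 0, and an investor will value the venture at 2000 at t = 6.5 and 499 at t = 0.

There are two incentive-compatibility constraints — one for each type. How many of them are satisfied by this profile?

Weak type: stay at 0 → 499; mimic → 2000 − 154 × 6.5 = 999. IC fails (499 < 999).
Strong type: signal → 2000 − 45 × 6.5 = 1707.5; deviate to 0 → 499. IC holds (1707.5 ≥ 499).
1 of 2 constraints hold, so this profile is not an equilibrium.

1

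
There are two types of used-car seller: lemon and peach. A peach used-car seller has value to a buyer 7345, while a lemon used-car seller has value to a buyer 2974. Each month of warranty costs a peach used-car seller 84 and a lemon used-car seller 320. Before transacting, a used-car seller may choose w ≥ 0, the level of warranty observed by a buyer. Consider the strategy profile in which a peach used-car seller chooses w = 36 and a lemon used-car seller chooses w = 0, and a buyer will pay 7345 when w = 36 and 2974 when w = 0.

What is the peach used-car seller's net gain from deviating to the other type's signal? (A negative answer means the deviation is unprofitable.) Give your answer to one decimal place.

-1347.0

Playing w = 36 the peach used-car seller receives 7345 − 84 × 36 = 4321.
Deviating to w = 0 yields 2974 instead.
Gain from deviating: 2974 − 4321 = -1347.0.
The gain is negative, so the peach type's incentive-compatibility constraint is satisfied.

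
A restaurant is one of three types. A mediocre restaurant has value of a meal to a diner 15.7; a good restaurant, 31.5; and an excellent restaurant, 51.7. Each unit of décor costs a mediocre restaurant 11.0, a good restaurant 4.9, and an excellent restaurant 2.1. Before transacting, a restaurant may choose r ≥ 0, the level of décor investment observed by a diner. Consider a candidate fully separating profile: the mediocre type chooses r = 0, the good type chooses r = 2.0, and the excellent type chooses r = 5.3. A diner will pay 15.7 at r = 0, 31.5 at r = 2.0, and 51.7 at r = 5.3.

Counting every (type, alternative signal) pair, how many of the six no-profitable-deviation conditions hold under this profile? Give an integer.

Good (own payoff 31.5 − 4.9×2.0 = 21.7): to r=0 gives 15.7 → no gain ✓; to r=5.3 gives 51.7 − 4.9×5.3 = 25.73 → profitable ✗.
Excellent (own payoff 51.7 − 2.1×5.3 = 40.57): to r=0 gives 15.7 → no gain ✓; to r=2.0 gives 31.5 − 2.1×2.0 = 27.3 → no gain ✓.
Mediocre (own payoff 15.7): to r=2.0 gives 31.5 − 11.0×2.0 = 9.5 → no gain ✓; to r=5.3 gives 51.7 − 11.0×5.3 = -6.6 → no gain ✓.
5 of the 6 constraints hold; not an equilibrium.

5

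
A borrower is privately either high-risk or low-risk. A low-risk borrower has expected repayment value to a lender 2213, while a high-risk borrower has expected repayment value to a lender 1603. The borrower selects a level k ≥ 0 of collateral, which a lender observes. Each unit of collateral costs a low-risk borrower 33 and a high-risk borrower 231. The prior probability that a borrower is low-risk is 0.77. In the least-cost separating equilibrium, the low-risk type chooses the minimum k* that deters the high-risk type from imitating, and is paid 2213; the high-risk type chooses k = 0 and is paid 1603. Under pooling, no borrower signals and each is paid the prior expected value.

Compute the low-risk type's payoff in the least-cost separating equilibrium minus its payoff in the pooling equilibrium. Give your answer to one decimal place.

Least-cost separating signal: k* solves 1603 = 2213 − 231·k*, so k* = (2213 − 1603)/231 ≈ 2.6407.
Low-risk type's separating payoff: 2213 − 33 × k* = 2213 − 33 × (2213 − 1603)/231 = 2213 − 20130/231 ≈ 2125.857.
Pooling payoff: 0.77 × 2213 + 0.23 × 1603 = 2072.7.
Difference: 2125.857 − 2072.7 = 53.157, i.e. 53.2 to one decimal place.
The low-risk type prefers to separate.

53.2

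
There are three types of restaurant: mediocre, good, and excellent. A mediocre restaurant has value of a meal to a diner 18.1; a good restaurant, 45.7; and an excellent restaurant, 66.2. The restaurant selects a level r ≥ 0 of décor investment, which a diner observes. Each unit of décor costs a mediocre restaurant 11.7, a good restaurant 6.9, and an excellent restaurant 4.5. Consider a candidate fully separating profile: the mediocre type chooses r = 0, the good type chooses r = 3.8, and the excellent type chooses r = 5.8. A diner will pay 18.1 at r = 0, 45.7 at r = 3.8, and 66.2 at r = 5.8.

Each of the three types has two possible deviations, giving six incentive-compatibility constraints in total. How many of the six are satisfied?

5

Excellent (own payoff 66.2 − 4.5×5.8 = 40.1): to r=0 gives 18.1 → no gain ✓; to r=3.8 gives 45.7 − 4.5×3.8 = 28.6 → no gain ✓.
Mediocre (own payoff 18.1): to r=3.8 gives 45.7 − 11.7×3.8 = 1.24 → no gain ✓; to r=5.8 gives 66.2 − 11.7×5.8 = -1.66 → no gain ✓.
Good (own payoff 45.7 − 6.9×3.8 = 19.48): to r=0 gives 18.1 → no gain ✓; to r=5.8 gives 66.2 − 6.9×5.8 = 26.18 → profitable ✗.
5 of the 6 constraints hold; not an equilibrium.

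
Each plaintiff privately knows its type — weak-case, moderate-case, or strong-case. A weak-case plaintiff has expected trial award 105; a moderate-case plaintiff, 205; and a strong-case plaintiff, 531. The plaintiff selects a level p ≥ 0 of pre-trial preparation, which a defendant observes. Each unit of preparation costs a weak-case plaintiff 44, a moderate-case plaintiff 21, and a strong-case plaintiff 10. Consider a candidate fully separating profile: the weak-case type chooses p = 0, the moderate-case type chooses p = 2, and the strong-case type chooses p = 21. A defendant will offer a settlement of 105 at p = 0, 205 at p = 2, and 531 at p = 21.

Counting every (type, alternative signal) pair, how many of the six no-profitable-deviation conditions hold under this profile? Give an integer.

Weak-case (own payoff 105): to p=2 gives 205 − 44×2 = 117 → profitable ✗; to p=21 gives 531 − 44×21 = -393 → no gain ✓.
Moderate-case (own payoff 205 − 21×2 = 163): to p=0 gives 105 → no gain ✓; to p=21 gives 531 − 21×21 = 90 → no gain ✓.
Strong-case (own payoff 531 − 10×21 = 321): to p=0 gives 105 → no gain ✓; to p=2 gives 205 − 10×2 = 185 → no gain ✓.
5 of the 6 constraints hold; not an equilibrium.

5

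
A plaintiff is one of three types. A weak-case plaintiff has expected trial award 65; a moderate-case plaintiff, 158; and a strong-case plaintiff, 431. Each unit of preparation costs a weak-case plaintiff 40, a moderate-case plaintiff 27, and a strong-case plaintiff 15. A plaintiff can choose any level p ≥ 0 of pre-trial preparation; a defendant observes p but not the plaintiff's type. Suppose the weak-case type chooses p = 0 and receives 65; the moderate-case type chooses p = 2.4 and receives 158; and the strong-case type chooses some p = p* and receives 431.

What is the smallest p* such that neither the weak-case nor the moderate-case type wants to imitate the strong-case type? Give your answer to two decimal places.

12.51

Moderate-case type (on-path payoff 158 − 27×2.4 = 93.2) won't mimic when 93.2 ≥ 431 − 27·p*, i.e. p* ≥ 12.51.
Weak-case type (on-path payoff 65) won't mimic when 65 ≥ 431 − 40·p*, i.e. p* ≥ 9.15.
Both must hold, so p* = max(9.15, 12.51) = 12.51. The moderate-case type's constraint binds.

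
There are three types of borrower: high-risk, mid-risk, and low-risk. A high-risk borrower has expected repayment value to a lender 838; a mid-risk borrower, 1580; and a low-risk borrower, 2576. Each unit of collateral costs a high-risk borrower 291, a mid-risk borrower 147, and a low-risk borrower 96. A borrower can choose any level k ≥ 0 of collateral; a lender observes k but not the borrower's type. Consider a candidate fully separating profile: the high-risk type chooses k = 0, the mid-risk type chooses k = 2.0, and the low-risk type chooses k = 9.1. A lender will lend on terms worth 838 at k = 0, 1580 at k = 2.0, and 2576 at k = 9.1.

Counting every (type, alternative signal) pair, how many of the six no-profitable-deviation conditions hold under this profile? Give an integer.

Mid-risk (own payoff 1580 − 147×2.0 = 1286): to k=0 gives 838 → no gain ✓; to k=9.1 gives 2576 − 147×9.1 = 1238.3 → no gain ✓.
Low-risk (own payoff 2576 − 96×9.1 = 1702.4): to k=0 gives 838 → no gain ✓; to k=2.0 gives 1580 − 96×2.0 = 1388 → no gain ✓.
High-risk (own payoff 838): to k=2.0 gives 1580 − 291×2.0 = 998 → profitable ✗; to k=9.1 gives 2576 − 291×9.1 = -72.1 → no gain ✓.
5 of the 6 constraints hold; not an equilibrium.

5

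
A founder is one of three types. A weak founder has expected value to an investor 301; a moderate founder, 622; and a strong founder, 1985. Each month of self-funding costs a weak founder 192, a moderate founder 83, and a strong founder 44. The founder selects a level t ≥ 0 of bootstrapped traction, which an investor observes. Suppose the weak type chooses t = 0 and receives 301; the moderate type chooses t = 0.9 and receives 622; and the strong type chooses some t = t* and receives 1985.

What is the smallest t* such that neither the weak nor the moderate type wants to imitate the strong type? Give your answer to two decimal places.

Weak type (on-path payoff 301) won't mimic when 301 ≥ 1985 − 192·t*, i.e. t* ≥ 8.77.
Moderate type (on-path payoff 622 − 83×0.9 = 547.3) won't mimic when 547.3 ≥ 1985 − 83·t*, i.e. t* ≥ 17.32.
Both must hold, so t* = max(8.77, 17.32) = 17.32. The moderate type's constraint binds.

17.32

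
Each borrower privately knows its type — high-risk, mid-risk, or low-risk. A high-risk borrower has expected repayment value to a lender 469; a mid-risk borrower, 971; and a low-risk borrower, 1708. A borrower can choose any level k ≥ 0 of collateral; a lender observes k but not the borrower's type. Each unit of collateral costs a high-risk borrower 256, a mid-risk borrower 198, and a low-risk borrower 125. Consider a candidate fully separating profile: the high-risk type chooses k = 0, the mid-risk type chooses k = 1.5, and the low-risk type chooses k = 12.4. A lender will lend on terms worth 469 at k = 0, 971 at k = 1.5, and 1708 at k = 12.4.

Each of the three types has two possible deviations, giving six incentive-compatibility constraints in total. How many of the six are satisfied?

3

Low-risk (own payoff 1708 − 125×12.4 = 158): to k=0 gives 469 → profitable ✗; to k=1.5 gives 971 − 125×1.5 = 783.5 → profitable ✗.
Mid-risk (own payoff 971 − 198×1.5 = 674): to k=0 gives 469 → no gain ✓; to k=12.4 gives 1708 − 198×12.4 = -747.2 → no gain ✓.
High-risk (own payoff 469): to k=1.5 gives 971 − 256×1.5 = 587 → profitable ✗; to k=12.4 gives 1708 − 256×12.4 = -1466.4 → no gain ✓.
3 of the 6 constraints hold; not an equilibrium.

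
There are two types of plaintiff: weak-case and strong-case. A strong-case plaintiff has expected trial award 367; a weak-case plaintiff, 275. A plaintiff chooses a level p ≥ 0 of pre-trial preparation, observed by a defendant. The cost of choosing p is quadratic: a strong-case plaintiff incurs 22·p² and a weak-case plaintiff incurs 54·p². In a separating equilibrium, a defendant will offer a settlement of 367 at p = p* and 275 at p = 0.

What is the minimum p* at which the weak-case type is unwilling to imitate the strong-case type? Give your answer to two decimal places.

1.31

The weak-case type at p = 0 receives 275; imitating at p* yields 367 − 54·p*².
Indifference: 275 = 367 − 54·p*², so p*² = (367 − 275) / 54 ≈ 1.7037.
p* = √1.7037 ≈ 1.31.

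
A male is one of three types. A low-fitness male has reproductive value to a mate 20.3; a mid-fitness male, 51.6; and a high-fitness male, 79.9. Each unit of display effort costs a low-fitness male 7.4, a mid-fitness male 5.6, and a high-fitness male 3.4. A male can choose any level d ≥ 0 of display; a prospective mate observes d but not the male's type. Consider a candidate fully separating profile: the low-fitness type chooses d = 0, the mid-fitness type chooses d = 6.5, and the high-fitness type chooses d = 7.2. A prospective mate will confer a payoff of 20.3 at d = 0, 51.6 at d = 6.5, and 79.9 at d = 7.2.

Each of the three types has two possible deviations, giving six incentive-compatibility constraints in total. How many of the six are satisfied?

Low-fitness (own payoff 20.3): to d=6.5 gives 51.6 − 7.4×6.5 = 3.5 → no gain ✓; to d=7.2 gives 79.9 − 7.4×7.2 = 26.62 → profitable ✗.
High-fitness (own payoff 79.9 − 3.4×7.2 = 55.42): to d=0 gives 20.3 → no gain ✓; to d=6.5 gives 51.6 − 3.4×6.5 = 29.5 → no gain ✓.
Mid-fitness (own payoff 51.6 − 5.6×6.5 = 15.2): to d=0 gives 20.3 → profitable ✗; to d=7.2 gives 79.9 − 5.6×7.2 = 39.58 → profitable ✗.
3 of the 6 constraints hold; not an equilibrium.

3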